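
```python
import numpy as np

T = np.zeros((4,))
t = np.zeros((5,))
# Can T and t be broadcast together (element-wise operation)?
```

No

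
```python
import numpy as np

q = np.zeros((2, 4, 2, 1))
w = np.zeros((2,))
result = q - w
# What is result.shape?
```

(2, 4, 2, 2)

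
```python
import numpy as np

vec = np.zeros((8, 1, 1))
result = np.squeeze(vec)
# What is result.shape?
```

(8,)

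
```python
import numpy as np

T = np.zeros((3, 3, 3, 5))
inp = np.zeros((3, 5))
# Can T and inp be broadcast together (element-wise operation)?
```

Yes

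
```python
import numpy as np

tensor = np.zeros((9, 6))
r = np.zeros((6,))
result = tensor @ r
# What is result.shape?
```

(9,)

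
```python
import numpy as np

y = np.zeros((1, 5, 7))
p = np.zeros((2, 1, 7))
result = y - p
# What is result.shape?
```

(2, 5, 7)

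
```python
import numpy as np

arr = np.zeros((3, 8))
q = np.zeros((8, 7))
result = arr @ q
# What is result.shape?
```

(3, 7)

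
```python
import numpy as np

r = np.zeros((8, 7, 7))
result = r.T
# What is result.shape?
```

(7, 7, 8)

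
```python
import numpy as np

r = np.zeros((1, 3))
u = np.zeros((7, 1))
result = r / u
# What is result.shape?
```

(7, 3)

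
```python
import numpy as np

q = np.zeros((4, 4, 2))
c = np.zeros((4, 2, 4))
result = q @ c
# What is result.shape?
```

(4, 4, 4)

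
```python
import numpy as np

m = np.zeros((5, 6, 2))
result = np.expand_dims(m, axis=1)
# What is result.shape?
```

(5, 1, 6, 2)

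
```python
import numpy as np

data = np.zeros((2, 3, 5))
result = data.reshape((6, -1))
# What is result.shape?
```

(6, 5)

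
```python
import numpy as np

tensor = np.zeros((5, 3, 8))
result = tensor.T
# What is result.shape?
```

(8, 3, 5)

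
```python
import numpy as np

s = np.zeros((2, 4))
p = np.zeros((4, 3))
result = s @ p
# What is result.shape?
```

(2, 3)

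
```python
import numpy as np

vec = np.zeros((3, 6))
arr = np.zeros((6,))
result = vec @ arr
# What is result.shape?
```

(3,)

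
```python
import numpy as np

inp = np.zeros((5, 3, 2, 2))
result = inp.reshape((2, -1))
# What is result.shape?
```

(2, 30)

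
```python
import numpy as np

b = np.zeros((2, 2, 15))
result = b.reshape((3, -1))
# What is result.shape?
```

(3, 20)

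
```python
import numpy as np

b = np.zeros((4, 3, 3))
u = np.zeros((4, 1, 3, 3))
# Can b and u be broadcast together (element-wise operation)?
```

Yes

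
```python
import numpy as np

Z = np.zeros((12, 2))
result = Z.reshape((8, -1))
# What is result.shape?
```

(8, 3)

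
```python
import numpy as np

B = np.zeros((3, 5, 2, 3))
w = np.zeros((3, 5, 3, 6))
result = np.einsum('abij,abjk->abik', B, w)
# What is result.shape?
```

(3, 5, 2, 6)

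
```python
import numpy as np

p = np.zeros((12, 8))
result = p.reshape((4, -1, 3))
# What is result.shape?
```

(4, 8, 3)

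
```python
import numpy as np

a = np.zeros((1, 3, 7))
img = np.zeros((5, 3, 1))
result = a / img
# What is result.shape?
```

(5, 3, 7)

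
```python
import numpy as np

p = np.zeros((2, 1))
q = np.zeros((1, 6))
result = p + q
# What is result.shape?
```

(2, 6)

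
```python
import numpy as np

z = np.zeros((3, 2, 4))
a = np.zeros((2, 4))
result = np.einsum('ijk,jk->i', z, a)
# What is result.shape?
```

(3,)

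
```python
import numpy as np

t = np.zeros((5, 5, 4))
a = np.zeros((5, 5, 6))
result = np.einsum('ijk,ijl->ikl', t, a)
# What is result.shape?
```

(5, 4, 6)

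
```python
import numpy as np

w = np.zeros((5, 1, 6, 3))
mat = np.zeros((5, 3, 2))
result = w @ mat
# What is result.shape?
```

(5, 5, 6, 2)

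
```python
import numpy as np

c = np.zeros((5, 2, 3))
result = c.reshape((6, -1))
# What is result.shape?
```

(6, 5)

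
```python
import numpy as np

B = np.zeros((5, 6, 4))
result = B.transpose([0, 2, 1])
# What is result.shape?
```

(5, 4, 6)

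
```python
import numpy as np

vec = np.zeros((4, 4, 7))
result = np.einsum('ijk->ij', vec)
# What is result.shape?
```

(4, 4)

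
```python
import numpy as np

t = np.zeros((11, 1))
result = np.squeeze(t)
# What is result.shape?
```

(11,)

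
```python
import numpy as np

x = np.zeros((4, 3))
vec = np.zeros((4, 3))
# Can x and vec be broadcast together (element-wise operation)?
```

Yes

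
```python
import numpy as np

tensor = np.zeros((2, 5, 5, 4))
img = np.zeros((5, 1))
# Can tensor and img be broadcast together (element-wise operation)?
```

Yes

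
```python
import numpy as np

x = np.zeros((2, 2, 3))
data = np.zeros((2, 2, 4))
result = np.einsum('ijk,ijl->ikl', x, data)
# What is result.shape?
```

(2, 3, 4)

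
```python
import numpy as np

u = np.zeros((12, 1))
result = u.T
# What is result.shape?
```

(1, 12)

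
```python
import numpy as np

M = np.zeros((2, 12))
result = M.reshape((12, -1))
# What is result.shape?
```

(12, 2)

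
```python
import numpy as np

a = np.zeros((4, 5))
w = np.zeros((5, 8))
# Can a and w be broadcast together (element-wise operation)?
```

No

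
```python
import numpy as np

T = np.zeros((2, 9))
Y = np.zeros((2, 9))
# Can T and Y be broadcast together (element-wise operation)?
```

Yes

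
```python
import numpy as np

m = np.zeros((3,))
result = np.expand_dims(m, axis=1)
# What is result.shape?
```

(3, 1)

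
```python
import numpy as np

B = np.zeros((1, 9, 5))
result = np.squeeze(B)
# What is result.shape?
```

(9, 5)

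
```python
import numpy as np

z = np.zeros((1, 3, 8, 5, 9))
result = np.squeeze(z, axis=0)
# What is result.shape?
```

(3, 8, 5, 9)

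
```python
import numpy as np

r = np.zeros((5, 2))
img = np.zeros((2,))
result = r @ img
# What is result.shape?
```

(5,)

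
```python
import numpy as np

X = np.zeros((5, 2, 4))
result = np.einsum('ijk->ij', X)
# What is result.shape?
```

(5, 2)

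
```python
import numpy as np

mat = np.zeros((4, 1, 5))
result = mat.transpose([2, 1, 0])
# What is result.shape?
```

(5, 1, 4)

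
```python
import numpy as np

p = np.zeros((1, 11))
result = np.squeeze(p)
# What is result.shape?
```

(11,)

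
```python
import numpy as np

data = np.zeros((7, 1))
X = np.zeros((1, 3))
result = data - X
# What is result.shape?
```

(7, 3)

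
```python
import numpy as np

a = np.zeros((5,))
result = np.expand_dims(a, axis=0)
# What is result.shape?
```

(1, 5)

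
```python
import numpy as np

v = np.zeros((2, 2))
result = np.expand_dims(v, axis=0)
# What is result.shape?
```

(1, 2, 2)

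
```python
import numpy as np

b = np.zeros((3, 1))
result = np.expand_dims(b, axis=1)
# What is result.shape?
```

(3, 1, 1)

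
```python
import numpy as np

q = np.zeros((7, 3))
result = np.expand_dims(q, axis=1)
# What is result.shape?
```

(7, 1, 3)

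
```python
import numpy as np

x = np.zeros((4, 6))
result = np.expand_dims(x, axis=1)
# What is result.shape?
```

(4, 1, 6)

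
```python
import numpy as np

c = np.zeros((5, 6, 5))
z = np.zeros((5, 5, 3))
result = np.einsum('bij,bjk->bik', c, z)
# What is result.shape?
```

(5, 6, 3)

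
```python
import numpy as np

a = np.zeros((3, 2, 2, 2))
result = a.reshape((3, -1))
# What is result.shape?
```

(3, 8)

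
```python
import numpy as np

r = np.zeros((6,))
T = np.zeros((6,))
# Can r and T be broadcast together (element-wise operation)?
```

Yes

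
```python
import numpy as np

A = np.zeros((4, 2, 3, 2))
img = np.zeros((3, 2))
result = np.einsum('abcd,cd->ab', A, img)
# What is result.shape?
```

(4, 2)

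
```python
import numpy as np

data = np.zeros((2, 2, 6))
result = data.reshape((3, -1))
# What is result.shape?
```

(3, 8)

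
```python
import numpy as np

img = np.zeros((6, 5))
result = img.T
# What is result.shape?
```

(5, 6)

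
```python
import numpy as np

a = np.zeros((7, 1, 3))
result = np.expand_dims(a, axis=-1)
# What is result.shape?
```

(7, 1, 3, 1)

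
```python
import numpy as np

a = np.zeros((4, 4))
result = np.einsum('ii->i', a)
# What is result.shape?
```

(4,)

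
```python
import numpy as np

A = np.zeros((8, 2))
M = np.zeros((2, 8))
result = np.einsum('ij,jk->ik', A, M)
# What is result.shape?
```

(8, 8)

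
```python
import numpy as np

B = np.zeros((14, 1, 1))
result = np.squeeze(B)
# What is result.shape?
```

(14,)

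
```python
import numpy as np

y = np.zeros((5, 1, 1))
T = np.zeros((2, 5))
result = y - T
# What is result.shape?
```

(5, 2, 5)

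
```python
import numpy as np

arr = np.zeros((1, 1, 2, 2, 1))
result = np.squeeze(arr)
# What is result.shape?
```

(2, 2)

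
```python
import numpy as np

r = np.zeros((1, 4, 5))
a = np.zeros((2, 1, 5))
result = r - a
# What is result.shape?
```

(2, 4, 5)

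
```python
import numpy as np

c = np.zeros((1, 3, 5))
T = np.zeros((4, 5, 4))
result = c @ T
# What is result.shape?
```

(4, 3, 4)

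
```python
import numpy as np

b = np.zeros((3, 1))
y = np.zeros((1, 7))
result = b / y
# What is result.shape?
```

(3, 7)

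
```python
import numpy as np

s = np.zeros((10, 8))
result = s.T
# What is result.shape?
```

(8, 10)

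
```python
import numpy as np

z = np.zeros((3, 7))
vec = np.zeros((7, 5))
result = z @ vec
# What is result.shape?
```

(3, 5)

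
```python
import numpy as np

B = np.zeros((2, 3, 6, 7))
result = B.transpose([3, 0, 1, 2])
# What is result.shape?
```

(7, 2, 3, 6)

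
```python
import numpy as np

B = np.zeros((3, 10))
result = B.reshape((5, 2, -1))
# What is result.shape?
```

(5, 2, 3)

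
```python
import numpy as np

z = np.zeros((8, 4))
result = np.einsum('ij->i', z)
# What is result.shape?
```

(8,)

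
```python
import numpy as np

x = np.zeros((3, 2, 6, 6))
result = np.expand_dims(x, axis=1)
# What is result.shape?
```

(3, 1, 2, 6, 6)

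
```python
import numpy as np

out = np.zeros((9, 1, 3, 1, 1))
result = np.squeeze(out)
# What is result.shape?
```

(9, 3)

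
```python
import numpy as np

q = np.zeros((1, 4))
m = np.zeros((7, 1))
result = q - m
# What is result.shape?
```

(7, 4)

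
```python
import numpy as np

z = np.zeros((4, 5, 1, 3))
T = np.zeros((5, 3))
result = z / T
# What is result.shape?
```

(4, 5, 5, 3)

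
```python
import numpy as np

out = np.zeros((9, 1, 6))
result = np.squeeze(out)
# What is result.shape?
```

(9, 6)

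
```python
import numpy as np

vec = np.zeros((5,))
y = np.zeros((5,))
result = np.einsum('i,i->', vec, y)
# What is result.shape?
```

()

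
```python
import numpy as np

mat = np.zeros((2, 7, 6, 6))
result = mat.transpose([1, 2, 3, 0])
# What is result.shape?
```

(7, 6, 6, 2)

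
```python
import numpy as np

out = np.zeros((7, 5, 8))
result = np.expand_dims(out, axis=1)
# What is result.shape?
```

(7, 1, 5, 8)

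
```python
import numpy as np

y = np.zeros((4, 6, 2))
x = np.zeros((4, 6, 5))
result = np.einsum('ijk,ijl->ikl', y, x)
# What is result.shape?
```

(4, 2, 5)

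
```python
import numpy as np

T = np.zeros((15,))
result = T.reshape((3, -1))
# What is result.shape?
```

(3, 5)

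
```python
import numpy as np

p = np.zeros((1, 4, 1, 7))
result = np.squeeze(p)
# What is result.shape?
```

(4, 7)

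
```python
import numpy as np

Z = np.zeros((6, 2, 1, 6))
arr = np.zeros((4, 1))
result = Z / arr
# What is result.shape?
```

(6, 2, 4, 6)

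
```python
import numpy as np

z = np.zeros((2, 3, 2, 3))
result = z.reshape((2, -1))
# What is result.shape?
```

(2, 18)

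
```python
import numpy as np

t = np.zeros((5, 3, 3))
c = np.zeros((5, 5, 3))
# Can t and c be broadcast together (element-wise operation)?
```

No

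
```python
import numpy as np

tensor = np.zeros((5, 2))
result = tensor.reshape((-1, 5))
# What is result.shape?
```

(2, 5)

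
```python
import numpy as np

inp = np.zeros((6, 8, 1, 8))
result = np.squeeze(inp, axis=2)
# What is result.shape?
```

(6, 8, 8)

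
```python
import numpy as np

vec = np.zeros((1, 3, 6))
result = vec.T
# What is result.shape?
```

(6, 3, 1)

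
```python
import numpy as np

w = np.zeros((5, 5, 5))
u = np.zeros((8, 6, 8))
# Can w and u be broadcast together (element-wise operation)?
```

No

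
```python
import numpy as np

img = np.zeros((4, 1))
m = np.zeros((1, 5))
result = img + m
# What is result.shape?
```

(4, 5)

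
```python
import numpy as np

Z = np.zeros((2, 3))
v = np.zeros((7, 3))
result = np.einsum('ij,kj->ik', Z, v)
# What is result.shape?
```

(2, 7)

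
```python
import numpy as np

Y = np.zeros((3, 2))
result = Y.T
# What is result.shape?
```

(2, 3)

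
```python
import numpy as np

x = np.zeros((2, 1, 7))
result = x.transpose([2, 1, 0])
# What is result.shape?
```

(7, 1, 2)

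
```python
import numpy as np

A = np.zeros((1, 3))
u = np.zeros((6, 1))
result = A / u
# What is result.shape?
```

(6, 3)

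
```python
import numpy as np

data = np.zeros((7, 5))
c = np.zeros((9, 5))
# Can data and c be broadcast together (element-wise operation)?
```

No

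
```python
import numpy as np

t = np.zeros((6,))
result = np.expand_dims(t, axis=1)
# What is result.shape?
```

(6, 1)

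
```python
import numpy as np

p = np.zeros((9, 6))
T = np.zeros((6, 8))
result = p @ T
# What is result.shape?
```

(9, 8)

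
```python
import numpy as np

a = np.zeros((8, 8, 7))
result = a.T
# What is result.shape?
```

(7, 8, 8)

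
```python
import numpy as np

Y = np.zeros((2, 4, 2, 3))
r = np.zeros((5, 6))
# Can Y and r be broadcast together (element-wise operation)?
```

No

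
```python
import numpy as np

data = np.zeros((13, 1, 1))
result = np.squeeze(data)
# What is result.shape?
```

(13,)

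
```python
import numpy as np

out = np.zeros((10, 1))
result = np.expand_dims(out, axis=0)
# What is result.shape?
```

(1, 10, 1)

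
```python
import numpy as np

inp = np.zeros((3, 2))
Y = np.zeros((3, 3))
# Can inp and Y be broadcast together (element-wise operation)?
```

No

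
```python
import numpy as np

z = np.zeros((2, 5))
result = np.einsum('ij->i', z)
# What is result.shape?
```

(2,)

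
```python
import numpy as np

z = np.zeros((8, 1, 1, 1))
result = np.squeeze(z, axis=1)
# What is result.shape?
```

(8, 1, 1)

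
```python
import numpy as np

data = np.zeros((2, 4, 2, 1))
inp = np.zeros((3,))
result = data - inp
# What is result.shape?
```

(2, 4, 2, 3)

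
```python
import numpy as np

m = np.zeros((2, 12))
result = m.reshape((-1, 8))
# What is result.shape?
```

(3, 8)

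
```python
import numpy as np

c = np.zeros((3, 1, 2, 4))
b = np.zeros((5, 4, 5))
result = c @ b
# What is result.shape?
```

(3, 5, 2, 5)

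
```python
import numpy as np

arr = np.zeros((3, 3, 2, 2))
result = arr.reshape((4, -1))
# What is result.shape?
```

(4, 9)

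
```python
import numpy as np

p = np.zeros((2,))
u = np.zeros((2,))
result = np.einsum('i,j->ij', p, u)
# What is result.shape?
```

(2, 2)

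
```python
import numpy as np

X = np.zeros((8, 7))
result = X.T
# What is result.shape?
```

(7, 8)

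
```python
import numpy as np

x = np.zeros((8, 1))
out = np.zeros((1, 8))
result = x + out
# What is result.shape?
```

(8, 8)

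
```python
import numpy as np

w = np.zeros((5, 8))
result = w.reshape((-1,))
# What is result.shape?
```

(40,)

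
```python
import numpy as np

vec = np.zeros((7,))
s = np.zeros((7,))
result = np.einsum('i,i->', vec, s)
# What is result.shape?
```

()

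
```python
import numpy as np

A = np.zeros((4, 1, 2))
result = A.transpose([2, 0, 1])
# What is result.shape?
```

(2, 4, 1)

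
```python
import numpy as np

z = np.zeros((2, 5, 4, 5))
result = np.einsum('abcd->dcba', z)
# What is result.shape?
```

(5, 4, 5, 2)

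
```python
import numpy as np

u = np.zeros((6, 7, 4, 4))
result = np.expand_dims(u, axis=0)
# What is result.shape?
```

(1, 6, 7, 4, 4)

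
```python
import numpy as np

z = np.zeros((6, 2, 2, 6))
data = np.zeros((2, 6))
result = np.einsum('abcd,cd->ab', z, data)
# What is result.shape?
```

(6, 2)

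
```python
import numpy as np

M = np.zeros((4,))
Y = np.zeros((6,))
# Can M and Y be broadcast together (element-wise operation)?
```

No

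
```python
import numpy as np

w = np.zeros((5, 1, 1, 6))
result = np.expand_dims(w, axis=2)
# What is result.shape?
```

(5, 1, 1, 1, 6)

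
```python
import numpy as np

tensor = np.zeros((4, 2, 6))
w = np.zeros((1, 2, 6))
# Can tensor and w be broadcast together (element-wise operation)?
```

Yes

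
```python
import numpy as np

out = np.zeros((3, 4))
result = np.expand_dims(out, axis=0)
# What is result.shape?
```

(1, 3, 4)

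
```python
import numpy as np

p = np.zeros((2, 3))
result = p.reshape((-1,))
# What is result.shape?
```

(6,)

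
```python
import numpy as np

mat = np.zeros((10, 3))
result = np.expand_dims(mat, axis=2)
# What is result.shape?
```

(10, 3, 1)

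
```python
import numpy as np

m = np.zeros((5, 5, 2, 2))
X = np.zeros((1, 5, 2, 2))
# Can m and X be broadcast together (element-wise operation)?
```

Yes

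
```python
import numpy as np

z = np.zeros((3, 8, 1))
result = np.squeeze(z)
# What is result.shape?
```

(3, 8)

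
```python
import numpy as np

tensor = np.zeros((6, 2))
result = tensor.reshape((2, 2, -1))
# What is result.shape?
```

(2, 2, 3)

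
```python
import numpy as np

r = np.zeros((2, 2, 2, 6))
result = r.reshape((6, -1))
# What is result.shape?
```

(6, 8)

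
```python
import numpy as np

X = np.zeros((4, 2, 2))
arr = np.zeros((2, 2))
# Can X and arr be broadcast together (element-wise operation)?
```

Yes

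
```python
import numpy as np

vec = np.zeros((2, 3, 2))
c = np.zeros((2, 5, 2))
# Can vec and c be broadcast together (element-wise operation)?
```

No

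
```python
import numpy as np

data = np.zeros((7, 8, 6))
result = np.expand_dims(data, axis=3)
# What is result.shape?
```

(7, 8, 6, 1)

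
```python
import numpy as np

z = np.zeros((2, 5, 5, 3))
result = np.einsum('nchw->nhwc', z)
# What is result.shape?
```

(2, 5, 3, 5)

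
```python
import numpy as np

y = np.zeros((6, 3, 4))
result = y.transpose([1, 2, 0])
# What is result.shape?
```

(3, 4, 6)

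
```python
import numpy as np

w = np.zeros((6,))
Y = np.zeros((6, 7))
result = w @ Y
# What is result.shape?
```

(7,)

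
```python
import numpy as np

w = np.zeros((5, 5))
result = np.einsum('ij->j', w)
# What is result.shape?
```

(5,)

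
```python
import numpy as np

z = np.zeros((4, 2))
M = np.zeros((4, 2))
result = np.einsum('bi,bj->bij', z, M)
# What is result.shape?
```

(4, 2, 2)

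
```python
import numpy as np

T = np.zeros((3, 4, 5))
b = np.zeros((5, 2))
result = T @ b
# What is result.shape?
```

(3, 4, 2)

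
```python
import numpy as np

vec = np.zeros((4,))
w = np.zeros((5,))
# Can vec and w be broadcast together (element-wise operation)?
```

No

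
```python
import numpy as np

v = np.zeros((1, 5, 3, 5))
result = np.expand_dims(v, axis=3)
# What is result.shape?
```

(1, 5, 3, 1, 5)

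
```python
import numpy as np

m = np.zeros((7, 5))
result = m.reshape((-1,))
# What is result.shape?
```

(35,)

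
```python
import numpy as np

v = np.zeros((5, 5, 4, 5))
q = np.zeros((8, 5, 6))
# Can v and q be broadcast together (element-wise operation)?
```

No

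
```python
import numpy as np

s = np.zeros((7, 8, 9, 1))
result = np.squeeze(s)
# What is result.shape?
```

(7, 8, 9)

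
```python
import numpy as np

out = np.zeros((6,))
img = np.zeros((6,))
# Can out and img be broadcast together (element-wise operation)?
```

Yes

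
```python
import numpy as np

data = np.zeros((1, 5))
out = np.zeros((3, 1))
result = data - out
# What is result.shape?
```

(3, 5)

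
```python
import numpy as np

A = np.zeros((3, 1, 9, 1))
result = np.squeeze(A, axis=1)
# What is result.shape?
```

(3, 9, 1)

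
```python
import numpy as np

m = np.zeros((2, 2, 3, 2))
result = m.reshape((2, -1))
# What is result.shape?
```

(2, 12)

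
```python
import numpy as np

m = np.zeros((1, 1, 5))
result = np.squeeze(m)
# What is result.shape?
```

(5,)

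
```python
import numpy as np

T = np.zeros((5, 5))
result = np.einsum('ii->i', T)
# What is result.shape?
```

(5,)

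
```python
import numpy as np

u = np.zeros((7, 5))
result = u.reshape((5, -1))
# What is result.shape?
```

(5, 7)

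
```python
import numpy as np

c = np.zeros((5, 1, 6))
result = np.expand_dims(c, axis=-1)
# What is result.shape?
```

(5, 1, 6, 1)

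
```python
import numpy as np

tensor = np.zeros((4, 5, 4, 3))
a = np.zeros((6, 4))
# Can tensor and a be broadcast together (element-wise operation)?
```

No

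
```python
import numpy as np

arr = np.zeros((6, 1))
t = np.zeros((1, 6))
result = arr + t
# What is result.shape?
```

(6, 6)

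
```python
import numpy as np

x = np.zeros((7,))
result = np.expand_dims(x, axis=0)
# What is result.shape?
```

(1, 7)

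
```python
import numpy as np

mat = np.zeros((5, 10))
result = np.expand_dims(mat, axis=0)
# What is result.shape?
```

(1, 5, 10)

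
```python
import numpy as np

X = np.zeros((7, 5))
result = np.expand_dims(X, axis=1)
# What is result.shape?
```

(7, 1, 5)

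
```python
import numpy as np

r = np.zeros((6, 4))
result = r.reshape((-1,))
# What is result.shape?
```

(24,)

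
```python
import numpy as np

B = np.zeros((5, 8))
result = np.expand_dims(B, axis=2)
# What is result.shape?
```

(5, 8, 1)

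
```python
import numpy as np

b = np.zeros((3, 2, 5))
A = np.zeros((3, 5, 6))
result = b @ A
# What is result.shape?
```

(3, 2, 6)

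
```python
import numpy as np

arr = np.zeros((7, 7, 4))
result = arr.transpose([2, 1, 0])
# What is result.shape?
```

(4, 7, 7)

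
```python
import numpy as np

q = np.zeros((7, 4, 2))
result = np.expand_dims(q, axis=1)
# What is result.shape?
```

(7, 1, 4, 2)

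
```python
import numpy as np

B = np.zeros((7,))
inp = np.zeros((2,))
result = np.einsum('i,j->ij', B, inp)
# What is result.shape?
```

(7, 2)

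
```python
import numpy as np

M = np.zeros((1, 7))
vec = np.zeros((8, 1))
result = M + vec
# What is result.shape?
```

(8, 7)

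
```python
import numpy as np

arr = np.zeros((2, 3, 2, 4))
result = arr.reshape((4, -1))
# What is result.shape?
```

(4, 12)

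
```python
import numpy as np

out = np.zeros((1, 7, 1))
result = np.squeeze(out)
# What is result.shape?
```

(7,)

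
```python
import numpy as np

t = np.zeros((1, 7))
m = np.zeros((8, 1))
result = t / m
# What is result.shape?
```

(8, 7)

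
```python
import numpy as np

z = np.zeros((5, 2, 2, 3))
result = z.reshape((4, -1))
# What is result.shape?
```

(4, 15)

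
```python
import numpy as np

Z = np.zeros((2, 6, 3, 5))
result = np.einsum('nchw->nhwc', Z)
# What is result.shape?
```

(2, 3, 5, 6)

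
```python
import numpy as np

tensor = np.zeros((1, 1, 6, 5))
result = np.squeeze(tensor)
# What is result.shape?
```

(6, 5)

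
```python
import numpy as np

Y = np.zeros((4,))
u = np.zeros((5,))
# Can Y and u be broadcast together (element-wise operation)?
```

No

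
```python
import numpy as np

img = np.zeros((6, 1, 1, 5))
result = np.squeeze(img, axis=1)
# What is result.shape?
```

(6, 1, 5)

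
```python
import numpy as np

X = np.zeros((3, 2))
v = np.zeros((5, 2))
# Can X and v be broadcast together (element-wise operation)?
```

No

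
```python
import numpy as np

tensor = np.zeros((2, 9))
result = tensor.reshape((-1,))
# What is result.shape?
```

(18,)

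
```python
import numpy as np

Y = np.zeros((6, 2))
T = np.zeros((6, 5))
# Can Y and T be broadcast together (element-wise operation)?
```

No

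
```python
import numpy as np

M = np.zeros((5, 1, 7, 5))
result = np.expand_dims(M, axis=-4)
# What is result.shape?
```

(5, 1, 1, 7, 5)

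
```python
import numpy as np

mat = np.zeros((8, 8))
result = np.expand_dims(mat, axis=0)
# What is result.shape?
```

(1, 8, 8)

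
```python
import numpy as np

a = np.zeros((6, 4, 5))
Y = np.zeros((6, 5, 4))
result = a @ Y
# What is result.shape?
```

(6, 4, 4)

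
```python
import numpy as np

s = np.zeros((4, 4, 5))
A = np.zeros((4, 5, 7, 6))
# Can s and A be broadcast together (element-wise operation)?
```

No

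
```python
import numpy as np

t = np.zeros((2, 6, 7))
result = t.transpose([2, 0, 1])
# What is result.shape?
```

(7, 2, 6)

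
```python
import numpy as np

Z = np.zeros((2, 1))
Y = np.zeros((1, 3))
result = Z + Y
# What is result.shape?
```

(2, 3)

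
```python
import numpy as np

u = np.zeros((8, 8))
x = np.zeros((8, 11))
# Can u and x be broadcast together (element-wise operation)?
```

No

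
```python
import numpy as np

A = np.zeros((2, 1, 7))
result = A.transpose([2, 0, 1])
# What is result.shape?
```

(7, 2, 1)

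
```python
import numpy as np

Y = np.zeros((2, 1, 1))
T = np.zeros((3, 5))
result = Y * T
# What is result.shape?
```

(2, 3, 5)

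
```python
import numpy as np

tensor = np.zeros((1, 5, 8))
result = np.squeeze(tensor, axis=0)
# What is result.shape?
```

(5, 8)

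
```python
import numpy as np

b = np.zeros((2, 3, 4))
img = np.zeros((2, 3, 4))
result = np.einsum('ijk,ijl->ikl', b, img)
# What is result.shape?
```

(2, 4, 4)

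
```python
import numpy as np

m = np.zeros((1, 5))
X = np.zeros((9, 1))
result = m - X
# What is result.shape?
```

(9, 5)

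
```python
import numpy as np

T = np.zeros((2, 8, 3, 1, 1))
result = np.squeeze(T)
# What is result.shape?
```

(2, 8, 3)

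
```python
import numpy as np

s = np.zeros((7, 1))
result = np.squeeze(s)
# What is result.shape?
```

(7,)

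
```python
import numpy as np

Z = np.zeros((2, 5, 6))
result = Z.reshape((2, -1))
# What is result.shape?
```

(2, 30)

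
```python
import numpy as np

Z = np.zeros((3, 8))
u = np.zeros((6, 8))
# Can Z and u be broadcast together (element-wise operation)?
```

No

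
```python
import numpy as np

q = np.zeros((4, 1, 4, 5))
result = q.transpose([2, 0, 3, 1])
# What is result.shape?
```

(4, 4, 5, 1)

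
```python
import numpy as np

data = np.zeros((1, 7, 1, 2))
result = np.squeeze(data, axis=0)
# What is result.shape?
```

(7, 1, 2)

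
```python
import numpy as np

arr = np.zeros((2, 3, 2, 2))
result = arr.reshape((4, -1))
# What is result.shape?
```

(4, 6)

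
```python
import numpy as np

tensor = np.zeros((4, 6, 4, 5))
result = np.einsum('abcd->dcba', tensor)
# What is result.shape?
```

(5, 4, 6, 4)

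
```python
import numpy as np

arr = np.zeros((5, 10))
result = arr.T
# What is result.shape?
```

(10, 5)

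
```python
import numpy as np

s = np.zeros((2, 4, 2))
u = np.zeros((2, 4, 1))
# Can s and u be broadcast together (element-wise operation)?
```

Yes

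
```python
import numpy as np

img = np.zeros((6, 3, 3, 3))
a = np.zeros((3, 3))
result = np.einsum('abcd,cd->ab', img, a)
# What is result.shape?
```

(6, 3)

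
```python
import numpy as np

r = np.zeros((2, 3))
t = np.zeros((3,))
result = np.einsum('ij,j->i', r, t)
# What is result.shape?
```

(2,)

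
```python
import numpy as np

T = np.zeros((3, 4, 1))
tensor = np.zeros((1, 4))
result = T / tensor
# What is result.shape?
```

(3, 4, 4)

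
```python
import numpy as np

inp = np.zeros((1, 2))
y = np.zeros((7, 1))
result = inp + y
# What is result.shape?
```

(7, 2)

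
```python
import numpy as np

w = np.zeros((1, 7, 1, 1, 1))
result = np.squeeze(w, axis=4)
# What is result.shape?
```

(1, 7, 1, 1)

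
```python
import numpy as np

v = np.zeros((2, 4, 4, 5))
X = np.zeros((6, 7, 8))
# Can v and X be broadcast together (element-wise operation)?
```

No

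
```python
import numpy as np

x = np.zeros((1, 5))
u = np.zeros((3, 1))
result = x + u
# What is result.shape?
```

(3, 5)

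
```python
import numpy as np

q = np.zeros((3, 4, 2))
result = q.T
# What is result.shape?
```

(2, 4, 3)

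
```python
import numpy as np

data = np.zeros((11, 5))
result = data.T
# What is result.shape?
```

(5, 11)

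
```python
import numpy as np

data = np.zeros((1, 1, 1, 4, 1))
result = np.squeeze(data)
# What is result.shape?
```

(4,)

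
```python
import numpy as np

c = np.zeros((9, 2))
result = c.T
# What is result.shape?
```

(2, 9)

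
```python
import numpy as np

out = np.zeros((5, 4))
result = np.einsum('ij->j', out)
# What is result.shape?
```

(4,)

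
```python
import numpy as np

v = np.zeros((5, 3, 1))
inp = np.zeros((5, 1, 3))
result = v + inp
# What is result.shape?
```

(5, 3, 3)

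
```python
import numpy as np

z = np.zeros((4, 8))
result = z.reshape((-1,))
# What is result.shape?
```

(32,)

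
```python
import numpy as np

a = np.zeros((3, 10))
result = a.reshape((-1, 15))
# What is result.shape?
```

(2, 15)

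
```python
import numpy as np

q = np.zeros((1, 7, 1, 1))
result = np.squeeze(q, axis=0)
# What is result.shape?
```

(7, 1, 1)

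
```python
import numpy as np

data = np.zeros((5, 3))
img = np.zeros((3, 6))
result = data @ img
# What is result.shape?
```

(5, 6)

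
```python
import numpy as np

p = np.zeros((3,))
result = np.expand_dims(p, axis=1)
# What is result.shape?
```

(3, 1)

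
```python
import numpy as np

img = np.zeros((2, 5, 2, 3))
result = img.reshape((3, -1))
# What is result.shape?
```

(3, 20)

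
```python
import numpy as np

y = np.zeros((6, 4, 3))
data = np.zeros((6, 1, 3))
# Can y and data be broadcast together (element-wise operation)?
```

Yes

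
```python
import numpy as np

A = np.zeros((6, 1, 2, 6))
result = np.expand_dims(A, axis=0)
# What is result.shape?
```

(1, 6, 1, 2, 6)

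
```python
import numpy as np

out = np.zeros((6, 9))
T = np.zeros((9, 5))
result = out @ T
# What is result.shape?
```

(6, 5)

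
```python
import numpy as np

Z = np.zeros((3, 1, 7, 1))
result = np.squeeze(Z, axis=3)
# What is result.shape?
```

(3, 1, 7)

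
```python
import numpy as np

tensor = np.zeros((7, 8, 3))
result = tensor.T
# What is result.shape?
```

(3, 8, 7)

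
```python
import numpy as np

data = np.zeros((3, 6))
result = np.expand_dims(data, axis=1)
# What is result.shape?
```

(3, 1, 6)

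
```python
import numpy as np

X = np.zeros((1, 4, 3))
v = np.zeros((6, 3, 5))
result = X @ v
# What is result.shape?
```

(6, 4, 5)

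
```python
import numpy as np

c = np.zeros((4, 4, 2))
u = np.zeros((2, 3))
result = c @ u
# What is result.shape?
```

(4, 4, 3)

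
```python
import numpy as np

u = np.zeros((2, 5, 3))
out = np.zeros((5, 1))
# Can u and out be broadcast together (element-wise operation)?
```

Yes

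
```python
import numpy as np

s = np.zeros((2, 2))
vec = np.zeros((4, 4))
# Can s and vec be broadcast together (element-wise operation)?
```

No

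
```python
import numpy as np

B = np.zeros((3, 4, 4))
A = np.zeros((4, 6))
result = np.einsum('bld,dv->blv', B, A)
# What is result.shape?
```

(3, 4, 6)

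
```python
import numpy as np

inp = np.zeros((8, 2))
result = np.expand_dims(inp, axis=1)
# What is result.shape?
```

(8, 1, 2)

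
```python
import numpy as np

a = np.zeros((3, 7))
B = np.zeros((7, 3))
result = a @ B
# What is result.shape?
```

(3, 3)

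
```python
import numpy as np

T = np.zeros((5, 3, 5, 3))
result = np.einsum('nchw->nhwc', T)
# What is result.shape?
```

(5, 5, 3, 3)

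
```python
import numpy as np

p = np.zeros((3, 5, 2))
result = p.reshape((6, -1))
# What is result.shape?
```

(6, 5)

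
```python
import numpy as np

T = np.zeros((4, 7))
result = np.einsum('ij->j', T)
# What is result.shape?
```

(7,)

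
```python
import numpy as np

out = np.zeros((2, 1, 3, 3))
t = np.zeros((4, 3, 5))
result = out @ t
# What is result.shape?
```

(2, 4, 3, 5)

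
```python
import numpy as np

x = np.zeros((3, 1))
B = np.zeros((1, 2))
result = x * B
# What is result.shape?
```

(3, 2)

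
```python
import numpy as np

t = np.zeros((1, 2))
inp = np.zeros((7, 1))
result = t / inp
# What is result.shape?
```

(7, 2)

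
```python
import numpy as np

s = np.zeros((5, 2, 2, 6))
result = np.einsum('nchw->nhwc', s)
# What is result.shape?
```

(5, 2, 6, 2)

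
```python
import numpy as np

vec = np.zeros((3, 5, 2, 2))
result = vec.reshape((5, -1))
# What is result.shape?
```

(5, 12)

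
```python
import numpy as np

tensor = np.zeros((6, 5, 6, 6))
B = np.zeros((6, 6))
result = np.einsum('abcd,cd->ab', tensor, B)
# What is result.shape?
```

(6, 5)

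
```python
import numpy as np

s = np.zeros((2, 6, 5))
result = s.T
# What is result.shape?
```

(5, 6, 2)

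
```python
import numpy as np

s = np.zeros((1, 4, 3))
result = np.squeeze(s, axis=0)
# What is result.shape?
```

(4, 3)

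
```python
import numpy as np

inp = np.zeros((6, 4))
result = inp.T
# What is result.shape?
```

(4, 6)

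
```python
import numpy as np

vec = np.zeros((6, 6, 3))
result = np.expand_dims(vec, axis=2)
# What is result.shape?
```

(6, 6, 1, 3)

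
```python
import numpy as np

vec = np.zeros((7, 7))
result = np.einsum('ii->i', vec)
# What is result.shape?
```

(7,)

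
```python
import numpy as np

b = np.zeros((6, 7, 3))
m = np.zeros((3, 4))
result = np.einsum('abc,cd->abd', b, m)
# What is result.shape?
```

(6, 7, 4)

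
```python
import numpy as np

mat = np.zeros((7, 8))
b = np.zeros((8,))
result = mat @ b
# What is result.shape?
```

(7,)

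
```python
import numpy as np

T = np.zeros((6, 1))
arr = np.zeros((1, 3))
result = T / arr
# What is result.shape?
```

(6, 3)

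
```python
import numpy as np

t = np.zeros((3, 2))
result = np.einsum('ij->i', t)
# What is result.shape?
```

(3,)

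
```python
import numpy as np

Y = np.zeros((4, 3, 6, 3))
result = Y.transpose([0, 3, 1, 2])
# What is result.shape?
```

(4, 3, 3, 6)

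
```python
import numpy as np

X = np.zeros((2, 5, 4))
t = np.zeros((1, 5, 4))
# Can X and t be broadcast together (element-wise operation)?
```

Yes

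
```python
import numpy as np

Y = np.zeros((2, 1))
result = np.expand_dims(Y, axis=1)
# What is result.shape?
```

(2, 1, 1)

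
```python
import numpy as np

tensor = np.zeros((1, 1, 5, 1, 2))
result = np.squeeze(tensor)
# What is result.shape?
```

(5, 2)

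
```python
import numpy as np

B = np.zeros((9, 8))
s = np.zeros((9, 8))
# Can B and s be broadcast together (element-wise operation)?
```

Yes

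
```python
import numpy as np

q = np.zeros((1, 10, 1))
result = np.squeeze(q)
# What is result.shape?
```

(10,)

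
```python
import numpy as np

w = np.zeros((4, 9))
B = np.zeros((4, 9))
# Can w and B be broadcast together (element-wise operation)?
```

Yes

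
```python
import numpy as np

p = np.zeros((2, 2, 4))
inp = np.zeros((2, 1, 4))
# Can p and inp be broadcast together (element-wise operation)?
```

Yes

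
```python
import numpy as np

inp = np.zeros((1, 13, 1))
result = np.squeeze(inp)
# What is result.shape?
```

(13,)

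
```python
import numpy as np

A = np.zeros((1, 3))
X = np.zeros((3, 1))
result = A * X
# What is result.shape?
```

(3, 3)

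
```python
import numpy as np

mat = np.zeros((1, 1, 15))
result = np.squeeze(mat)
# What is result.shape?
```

(15,)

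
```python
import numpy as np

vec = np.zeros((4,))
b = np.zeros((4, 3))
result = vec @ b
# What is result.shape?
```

(3,)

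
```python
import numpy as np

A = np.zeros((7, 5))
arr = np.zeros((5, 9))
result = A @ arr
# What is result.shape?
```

(7, 9)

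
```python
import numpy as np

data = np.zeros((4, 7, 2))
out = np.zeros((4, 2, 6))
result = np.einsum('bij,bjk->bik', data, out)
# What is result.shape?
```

(4, 7, 6)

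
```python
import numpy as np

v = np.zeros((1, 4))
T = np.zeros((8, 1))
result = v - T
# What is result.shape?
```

(8, 4)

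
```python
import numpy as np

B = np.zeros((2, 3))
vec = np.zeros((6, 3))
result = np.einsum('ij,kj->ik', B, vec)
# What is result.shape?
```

(2, 6)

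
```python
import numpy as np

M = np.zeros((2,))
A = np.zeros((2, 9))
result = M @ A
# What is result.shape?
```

(9,)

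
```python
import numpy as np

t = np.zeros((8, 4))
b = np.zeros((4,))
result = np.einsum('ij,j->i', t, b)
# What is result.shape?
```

(8,)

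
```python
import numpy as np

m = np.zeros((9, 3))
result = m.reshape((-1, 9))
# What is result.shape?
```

(3, 9)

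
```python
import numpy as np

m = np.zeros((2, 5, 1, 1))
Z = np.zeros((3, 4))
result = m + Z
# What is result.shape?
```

(2, 5, 3, 4)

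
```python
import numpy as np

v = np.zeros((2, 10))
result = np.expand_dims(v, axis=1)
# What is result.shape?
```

(2, 1, 10)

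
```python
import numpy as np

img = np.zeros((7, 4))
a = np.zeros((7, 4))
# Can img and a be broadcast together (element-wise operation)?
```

Yes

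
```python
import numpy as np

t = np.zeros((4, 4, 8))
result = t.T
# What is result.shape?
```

(8, 4, 4)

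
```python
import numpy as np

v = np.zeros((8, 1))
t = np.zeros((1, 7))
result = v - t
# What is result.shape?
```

(8, 7)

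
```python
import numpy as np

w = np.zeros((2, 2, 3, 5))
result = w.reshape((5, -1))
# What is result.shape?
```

(5, 12)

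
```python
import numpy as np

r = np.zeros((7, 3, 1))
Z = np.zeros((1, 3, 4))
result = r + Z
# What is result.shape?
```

(7, 3, 4)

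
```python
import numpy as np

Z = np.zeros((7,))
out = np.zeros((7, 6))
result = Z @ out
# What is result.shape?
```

(6,)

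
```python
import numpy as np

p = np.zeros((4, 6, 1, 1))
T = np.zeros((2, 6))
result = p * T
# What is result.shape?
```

(4, 6, 2, 6)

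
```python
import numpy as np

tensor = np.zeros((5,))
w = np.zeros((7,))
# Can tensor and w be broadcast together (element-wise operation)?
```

No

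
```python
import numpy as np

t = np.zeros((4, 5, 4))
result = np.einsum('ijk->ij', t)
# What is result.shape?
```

(4, 5)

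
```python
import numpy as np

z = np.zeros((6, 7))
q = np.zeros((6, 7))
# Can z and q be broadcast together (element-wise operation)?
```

Yes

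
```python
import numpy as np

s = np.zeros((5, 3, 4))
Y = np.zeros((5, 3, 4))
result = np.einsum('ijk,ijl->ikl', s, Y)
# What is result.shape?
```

(5, 4, 4)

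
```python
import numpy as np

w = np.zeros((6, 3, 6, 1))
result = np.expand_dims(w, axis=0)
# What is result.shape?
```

(1, 6, 3, 6, 1)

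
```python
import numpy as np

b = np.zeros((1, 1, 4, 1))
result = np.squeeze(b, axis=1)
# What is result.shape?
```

(1, 4, 1)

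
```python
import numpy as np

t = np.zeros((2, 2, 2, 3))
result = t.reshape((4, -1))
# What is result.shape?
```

(4, 6)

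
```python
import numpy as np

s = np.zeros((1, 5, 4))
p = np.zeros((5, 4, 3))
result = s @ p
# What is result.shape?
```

(5, 5, 3)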